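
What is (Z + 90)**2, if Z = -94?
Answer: 16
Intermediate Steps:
(Z + 90)**2 = (-94 + 90)**2 = (-4)**2 = 16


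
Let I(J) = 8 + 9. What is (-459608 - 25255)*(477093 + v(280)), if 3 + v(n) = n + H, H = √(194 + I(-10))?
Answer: -231459050310 - 484863*√211 ≈ -2.3147e+11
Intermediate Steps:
I(J) = 17
H = √211 (H = √(194 + 17) = √211 ≈ 14.526)
v(n) = -3 + n + √211 (v(n) = -3 + (n + √211) = -3 + n + √211)
(-459608 - 25255)*(477093 + v(280)) = (-459608 - 25255)*(477093 + (-3 + 280 + √211)) = -484863*(477093 + (277 + √211)) = -484863*(477370 + √211) = -231459050310 - 484863*√211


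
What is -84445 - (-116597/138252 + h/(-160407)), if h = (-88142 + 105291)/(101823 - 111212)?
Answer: -142948159983758219/1692812927052 ≈ -84444.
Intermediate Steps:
h = -17149/9389 (h = 17149/(-9389) = 17149*(-1/9389) = -17149/9389 ≈ -1.8265)
-84445 - (-116597/138252 + h/(-160407)) = -84445 - (-116597/138252 - 17149/9389/(-160407)) = -84445 - (-116597*1/138252 - 17149/9389*(-1/160407)) = -84445 - (-116597/138252 + 17149/1506061323) = -84445 - 1*(-1427641147921/1692812927052) = -84445 + 1427641147921/1692812927052 = -142948159983758219/1692812927052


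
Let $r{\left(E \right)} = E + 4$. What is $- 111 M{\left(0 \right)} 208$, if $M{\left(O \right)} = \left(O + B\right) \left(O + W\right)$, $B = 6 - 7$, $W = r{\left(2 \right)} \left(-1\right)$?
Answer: $-138528$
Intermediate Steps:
$r{\left(E \right)} = 4 + E$
$W = -6$ ($W = \left(4 + 2\right) \left(-1\right) = 6 \left(-1\right) = -6$)
$B = -1$ ($B = 6 - 7 = -1$)
$M{\left(O \right)} = \left(-1 + O\right) \left(-6 + O\right)$ ($M{\left(O \right)} = \left(O - 1\right) \left(O - 6\right) = \left(-1 + O\right) \left(-6 + O\right)$)
$- 111 M{\left(0 \right)} 208 = - 111 \left(6 + 0^{2} - 0\right) 208 = - 111 \left(6 + 0 + 0\right) 208 = \left(-111\right) 6 \cdot 208 = \left(-666\right) 208 = -138528$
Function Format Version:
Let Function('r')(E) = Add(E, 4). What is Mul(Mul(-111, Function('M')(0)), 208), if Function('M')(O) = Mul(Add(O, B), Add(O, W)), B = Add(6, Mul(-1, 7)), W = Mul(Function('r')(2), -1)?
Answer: -138528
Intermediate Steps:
Function('r')(E) = Add(4, E)
W = -6 (W = Mul(Add(4, 2), -1) = Mul(6, -1) = -6)
B = -1 (B = Add(6, -7) = -1)
Function('M')(O) = Mul(Add(-1, O), Add(-6, O)) (Function('M')(O) = Mul(Add(O, -1), Add(O, -6)) = Mul(Add(-1, O), Add(-6, O)))
Mul(Mul(-111, Function('M')(0)), 208) = Mul(Mul(-111, Add(6, Pow(0, 2), Mul(-7, 0))), 208) = Mul(Mul(-111, Add(6, 0, 0)), 208) = Mul(Mul(-111, 6), 208) = Mul(-666, 208) = -138528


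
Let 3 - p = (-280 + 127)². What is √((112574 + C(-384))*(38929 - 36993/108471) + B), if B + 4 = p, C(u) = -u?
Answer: √131606194579082/173 ≈ 66312.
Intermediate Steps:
p = -23406 (p = 3 - (-280 + 127)² = 3 - 1*(-153)² = 3 - 1*23409 = 3 - 23409 = -23406)
B = -23410 (B = -4 - 23406 = -23410)
√((112574 + C(-384))*(38929 - 36993/108471) + B) = √((112574 - 1*(-384))*(38929 - 36993/108471) - 23410) = √((112574 + 384)*(38929 - 36993*1/108471) - 23410) = √(112958*(38929 - 59/173) - 23410) = √(112958*(6734658/173) - 23410) = √(760733498364/173 - 23410) = √(760729448434/173) = √131606194579082/173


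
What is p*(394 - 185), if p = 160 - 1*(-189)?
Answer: 72941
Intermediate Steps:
p = 349 (p = 160 + 189 = 349)
p*(394 - 185) = 349*(394 - 185) = 349*209 = 72941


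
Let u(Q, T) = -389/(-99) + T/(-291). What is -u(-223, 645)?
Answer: -16448/9603 ≈ -1.7128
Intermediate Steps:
u(Q, T) = 389/99 - T/291 (u(Q, T) = -389*(-1/99) + T*(-1/291) = 389/99 - T/291)
-u(-223, 645) = -(389/99 - 1/291*645) = -(389/99 - 215/97) = -1*16448/9603 = -16448/9603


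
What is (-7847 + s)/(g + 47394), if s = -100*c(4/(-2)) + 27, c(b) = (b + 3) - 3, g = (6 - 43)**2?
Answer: -7620/48763 ≈ -0.15627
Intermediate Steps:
g = 1369 (g = (-37)**2 = 1369)
c(b) = b (c(b) = (3 + b) - 3 = b)
s = 227 (s = -400/(-2) + 27 = -400*(-1)/2 + 27 = -100*(-2) + 27 = 200 + 27 = 227)
(-7847 + s)/(g + 47394) = (-7847 + 227)/(1369 + 47394) = -7620/48763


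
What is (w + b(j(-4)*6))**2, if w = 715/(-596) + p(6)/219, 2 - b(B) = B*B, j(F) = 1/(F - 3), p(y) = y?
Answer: 39342325801/4544963499664 ≈ 0.0086562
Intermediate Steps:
j(F) = 1/(-3 + F)
b(B) = 2 - B**2 (b(B) = 2 - B*B = 2 - B**2)
w = -51003/43508 (w = 715/(-596) + 6/219 = 715*(-1/596) + 6*(1/219) = -715/596 + 2/73 = -51003/43508 ≈ -1.1723)
(w + b(j(-4)*6))**2 = (-51003/43508 + (2 - (6/(-3 - 4))**2))**2 = (-51003/43508 + (2 - (6/(-7))**2))**2 = (-51003/43508 + (2 - (-1/7*6)**2))**2 = (-51003/43508 + (2 - (-6/7)**2))**2 = (-51003/43508 + (2 - 1*36/49))**2 = (-51003/43508 + (2 - 36/49))**2 = (-51003/43508 + 62/49)**2 = (198349/2131892)**2 = 39342325801/4544963499664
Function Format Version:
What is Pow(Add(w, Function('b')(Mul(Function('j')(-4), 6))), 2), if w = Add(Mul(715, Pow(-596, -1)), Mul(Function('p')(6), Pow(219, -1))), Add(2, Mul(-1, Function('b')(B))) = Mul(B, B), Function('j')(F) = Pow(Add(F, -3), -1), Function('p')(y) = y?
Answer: Rational(39342325801, 4544963499664) ≈ 0.0086562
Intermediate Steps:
Function('j')(F) = Pow(Add(-3, F), -1)
Function('b')(B) = Add(2, Mul(-1, Pow(B, 2))) (Function('b')(B) = Add(2, Mul(-1, Mul(B, B))) = Add(2, Mul(-1, Pow(B, 2))))
w = Rational(-51003, 43508) (w = Add(Mul(715, Pow(-596, -1)), Mul(6, Pow(219, -1))) = Add(Mul(715, Rational(-1, 596)), Mul(6, Rational(1, 219))) = Add(Rational(-715, 596), Rational(2, 73)) = Rational(-51003, 43508) ≈ -1.1723)
Pow(Add(w, Function('b')(Mul(Function('j')(-4), 6))), 2) = Pow(Add(Rational(-51003, 43508), Add(2, Mul(-1, Pow(Mul(Pow(Add(-3, -4), -1), 6), 2)))), 2) = Pow(Add(Rational(-51003, 43508), Add(2, Mul(-1, Pow(Mul(Pow(-7, -1), 6), 2)))), 2) = Pow(Add(Rational(-51003, 43508), Add(2, Mul(-1, Pow(Mul(Rational(-1, 7), 6), 2)))), 2) = Pow(Add(Rational(-51003, 43508), Add(2, Mul(-1, Pow(Rational(-6, 7), 2)))), 2) = Pow(Add(Rational(-51003, 43508), Add(2, Mul(-1, Rational(36, 49)))), 2) = Pow(Add(Rational(-51003, 43508), Add(2, Rational(-36, 49))), 2) = Pow(Add(Rational(-51003, 43508), Rational(62, 49)), 2) = Pow(Rational(198349, 2131892), 2) = Rational(39342325801, 4544963499664)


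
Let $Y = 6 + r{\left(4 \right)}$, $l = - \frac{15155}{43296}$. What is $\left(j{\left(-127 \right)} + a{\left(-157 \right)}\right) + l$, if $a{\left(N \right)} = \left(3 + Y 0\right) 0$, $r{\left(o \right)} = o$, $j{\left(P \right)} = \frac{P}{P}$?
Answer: $\frac{28141}{43296} \approx 0.64997$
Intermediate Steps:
$j{\left(P \right)} = 1$
$l = - \frac{15155}{43296}$ ($l = \left(-15155\right) \frac{1}{43296} = - \frac{15155}{43296} \approx -0.35003$)
$Y = 10$ ($Y = 6 + 4 = 10$)
$a{\left(N \right)} = 0$ ($a{\left(N \right)} = \left(3 + 10 \cdot 0\right) 0 = \left(3 + 0\right) 0 = 3 \cdot 0 = 0$)
$\left(j{\left(-127 \right)} + a{\left(-157 \right)}\right) + l = \left(1 + 0\right) - \frac{15155}{43296} = 1 - \frac{15155}{43296} = \frac{28141}{43296}$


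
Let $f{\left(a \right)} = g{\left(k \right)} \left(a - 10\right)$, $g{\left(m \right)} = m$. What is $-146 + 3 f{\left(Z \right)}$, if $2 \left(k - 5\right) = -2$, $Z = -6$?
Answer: $-338$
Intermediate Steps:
$k = 4$ ($k = 5 + \frac{1}{2} \left(-2\right) = 5 - 1 = 4$)
$f{\left(a \right)} = -40 + 4 a$ ($f{\left(a \right)} = 4 \left(a - 10\right) = 4 \left(-10 + a\right) = -40 + 4 a$)
$-146 + 3 f{\left(Z \right)} = -146 + 3 \left(-40 + 4 \left(-6\right)\right) = -146 + 3 \left(-40 - 24\right) = -146 + 3 \left(-64\right) = -146 - 192 = -338$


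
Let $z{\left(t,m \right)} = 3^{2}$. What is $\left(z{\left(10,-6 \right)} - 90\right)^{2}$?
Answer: $6561$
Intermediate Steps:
$z{\left(t,m \right)} = 9$
$\left(z{\left(10,-6 \right)} - 90\right)^{2} = \left(9 - 90\right)^{2} = \left(-81\right)^{2} = 6561$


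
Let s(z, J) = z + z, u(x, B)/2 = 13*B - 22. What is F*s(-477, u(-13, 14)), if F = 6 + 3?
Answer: -8586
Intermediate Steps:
u(x, B) = -44 + 26*B (u(x, B) = 2*(13*B - 22) = 2*(-22 + 13*B) = -44 + 26*B)
F = 9
s(z, J) = 2*z
F*s(-477, u(-13, 14)) = 9*(2*(-477)) = 9*(-954) = -8586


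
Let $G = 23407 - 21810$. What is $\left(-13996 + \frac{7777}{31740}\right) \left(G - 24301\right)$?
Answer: $\frac{840474197596}{2645} \approx 3.1776 \cdot 10^{8}$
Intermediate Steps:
$G = 1597$
$\left(-13996 + \frac{7777}{31740}\right) \left(G - 24301\right) = \left(-13996 + \frac{7777}{31740}\right) \left(1597 - 24301\right) = \left(-13996 + 7777 \cdot \frac{1}{31740}\right) \left(-22704\right) = \left(-13996 + \frac{7777}{31740}\right) \left(-22704\right) = \left(- \frac{444225263}{31740}\right) \left(-22704\right) = \frac{840474197596}{2645}$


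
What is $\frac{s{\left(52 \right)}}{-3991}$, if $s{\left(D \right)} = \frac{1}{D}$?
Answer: $- \frac{1}{207532} \approx -4.8185 \cdot 10^{-6}$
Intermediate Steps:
$\frac{s{\left(52 \right)}}{-3991} = \frac{1}{52 \left(-3991\right)} = \frac{1}{52} \left(- \frac{1}{3991}\right) = - \frac{1}{207532}$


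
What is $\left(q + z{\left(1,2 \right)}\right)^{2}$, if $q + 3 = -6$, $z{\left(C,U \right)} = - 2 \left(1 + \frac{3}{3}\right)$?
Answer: $169$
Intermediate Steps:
$z{\left(C,U \right)} = -4$ ($z{\left(C,U \right)} = - 2 \left(1 + 3 \cdot \frac{1}{3}\right) = - 2 \left(1 + 1\right) = \left(-2\right) 2 = -4$)
$q = -9$ ($q = -3 - 6 = -9$)
$\left(q + z{\left(1,2 \right)}\right)^{2} = \left(-9 - 4\right)^{2} = \left(-13\right)^{2} = 169$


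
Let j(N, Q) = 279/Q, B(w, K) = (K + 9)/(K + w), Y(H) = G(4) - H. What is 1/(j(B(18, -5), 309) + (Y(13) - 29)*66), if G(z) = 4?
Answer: -103/258231 ≈ -0.00039887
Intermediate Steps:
Y(H) = 4 - H
B(w, K) = (9 + K)/(K + w)
1/(j(B(18, -5), 309) + (Y(13) - 29)*66) = 1/(279/309 + ((4 - 1*13) - 29)*66) = 1/(279*(1/309) + ((4 - 13) - 29)*66) = 1/(93/103 + (-9 - 29)*66) = 1/(93/103 - 38*66) = 1/(93/103 - 2508) = 1/(-258231/103) = -103/258231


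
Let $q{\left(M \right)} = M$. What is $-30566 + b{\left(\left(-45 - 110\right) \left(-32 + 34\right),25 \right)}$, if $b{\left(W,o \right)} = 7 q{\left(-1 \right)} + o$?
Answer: $-30548$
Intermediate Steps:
$b{\left(W,o \right)} = -7 + o$ ($b{\left(W,o \right)} = 7 \left(-1\right) + o = -7 + o$)
$-30566 + b{\left(\left(-45 - 110\right) \left(-32 + 34\right),25 \right)} = -30566 + \left(-7 + 25\right) = -30566 + 18 = -30548$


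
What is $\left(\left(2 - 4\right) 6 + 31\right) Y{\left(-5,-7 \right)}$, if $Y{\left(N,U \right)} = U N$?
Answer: $665$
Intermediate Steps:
$Y{\left(N,U \right)} = N U$
$\left(\left(2 - 4\right) 6 + 31\right) Y{\left(-5,-7 \right)} = \left(\left(2 - 4\right) 6 + 31\right) \left(\left(-5\right) \left(-7\right)\right) = \left(\left(-2\right) 6 + 31\right) 35 = \left(-12 + 31\right) 35 = 19 \cdot 35 = 665$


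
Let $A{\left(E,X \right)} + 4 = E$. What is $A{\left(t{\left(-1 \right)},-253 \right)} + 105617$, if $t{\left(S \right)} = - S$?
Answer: $105614$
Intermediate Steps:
$A{\left(E,X \right)} = -4 + E$
$A{\left(t{\left(-1 \right)},-253 \right)} + 105617 = \left(-4 - -1\right) + 105617 = \left(-4 + 1\right) + 105617 = -3 + 105617 = 105614$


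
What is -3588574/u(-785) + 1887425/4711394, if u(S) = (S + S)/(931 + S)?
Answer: 1234226060516013/3698444290 ≈ 3.3372e+5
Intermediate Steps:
u(S) = 2*S/(931 + S) (u(S) = (2*S)/(931 + S) = 2*S/(931 + S))
-3588574/u(-785) + 1887425/4711394 = -3588574/(2*(-785)/(931 - 785)) + 1887425/4711394 = -3588574/(2*(-785)/146) + 1887425*(1/4711394) = -3588574/(2*(-785)*(1/146)) + 1887425/4711394 = -3588574/(-785/73) + 1887425/4711394 = -3588574*(-73/785) + 1887425/4711394 = 261965902/785 + 1887425/4711394 = 1234226060516013/3698444290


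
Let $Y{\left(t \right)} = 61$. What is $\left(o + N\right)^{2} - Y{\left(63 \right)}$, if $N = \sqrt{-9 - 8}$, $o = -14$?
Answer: $118 - 28 i \sqrt{17} \approx 118.0 - 115.45 i$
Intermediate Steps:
$N = i \sqrt{17}$ ($N = \sqrt{-17} = i \sqrt{17} \approx 4.1231 i$)
$\left(o + N\right)^{2} - Y{\left(63 \right)} = \left(-14 + i \sqrt{17}\right)^{2} - 61 = -61 + \left(-14 + i \sqrt{17}\right)^{2}$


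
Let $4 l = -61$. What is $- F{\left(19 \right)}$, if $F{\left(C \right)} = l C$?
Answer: $\frac{1159}{4} \approx 289.75$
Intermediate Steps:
$l = - \frac{61}{4}$ ($l = \frac{1}{4} \left(-61\right) = - \frac{61}{4} \approx -15.25$)
$F{\left(C \right)} = - \frac{61 C}{4}$
$- F{\left(19 \right)} = - \frac{\left(-61\right) 19}{4} = \left(-1\right) \left(- \frac{1159}{4}\right) = \frac{1159}{4}$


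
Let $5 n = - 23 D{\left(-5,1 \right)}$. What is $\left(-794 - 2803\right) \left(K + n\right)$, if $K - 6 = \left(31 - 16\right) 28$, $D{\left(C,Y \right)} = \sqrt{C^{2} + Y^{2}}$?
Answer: $-1532322 + \frac{82731 \sqrt{26}}{5} \approx -1.448 \cdot 10^{6}$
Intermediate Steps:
$K = 426$ ($K = 6 + \left(31 - 16\right) 28 = 6 + 15 \cdot 28 = 6 + 420 = 426$)
$n = - \frac{23 \sqrt{26}}{5}$ ($n = \frac{\left(-23\right) \sqrt{\left(-5\right)^{2} + 1^{2}}}{5} = \frac{\left(-23\right) \sqrt{25 + 1}}{5} = \frac{\left(-23\right) \sqrt{26}}{5} = - \frac{23 \sqrt{26}}{5} \approx -23.456$)
$\left(-794 - 2803\right) \left(K + n\right) = \left(-794 - 2803\right) \left(426 - \frac{23 \sqrt{26}}{5}\right) = - 3597 \left(426 - \frac{23 \sqrt{26}}{5}\right) = -1532322 + \frac{82731 \sqrt{26}}{5}$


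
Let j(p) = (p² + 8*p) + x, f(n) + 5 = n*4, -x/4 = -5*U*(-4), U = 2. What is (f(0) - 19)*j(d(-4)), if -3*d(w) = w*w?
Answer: 12544/3 ≈ 4181.3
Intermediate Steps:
x = -160 (x = -4*(-5*2)*(-4) = -(-40)*(-4) = -4*40 = -160)
d(w) = -w²/3 (d(w) = -w*w/3 = -w²/3)
f(n) = -5 + 4*n (f(n) = -5 + n*4 = -5 + 4*n)
j(p) = -160 + p² + 8*p (j(p) = (p² + 8*p) - 160 = -160 + p² + 8*p)
(f(0) - 19)*j(d(-4)) = ((-5 + 4*0) - 19)*(-160 + (-⅓*(-4)²)² + 8*(-⅓*(-4)²)) = ((-5 + 0) - 19)*(-160 + (-⅓*16)² + 8*(-⅓*16)) = (-5 - 19)*(-160 + (-16/3)² + 8*(-16/3)) = -24*(-160 + 256/9 - 128/3) = -24*(-1568/9) = 12544/3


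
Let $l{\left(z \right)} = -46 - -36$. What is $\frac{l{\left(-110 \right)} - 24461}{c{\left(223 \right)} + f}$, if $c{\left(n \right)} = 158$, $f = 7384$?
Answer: $- \frac{2719}{838} \approx -3.2446$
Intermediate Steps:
$l{\left(z \right)} = -10$ ($l{\left(z \right)} = -46 + 36 = -10$)
$\frac{l{\left(-110 \right)} - 24461}{c{\left(223 \right)} + f} = \frac{-10 - 24461}{158 + 7384} = - \frac{24471}{7542} = \left(-24471\right) \frac{1}{7542} = - \frac{2719}{838}$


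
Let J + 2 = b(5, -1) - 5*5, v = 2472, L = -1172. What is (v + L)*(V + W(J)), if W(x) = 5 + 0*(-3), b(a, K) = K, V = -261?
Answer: -332800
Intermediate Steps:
J = -28 (J = -2 + (-1 - 5*5) = -2 + (-1 - 25) = -2 - 26 = -28)
W(x) = 5 (W(x) = 5 + 0 = 5)
(v + L)*(V + W(J)) = (2472 - 1172)*(-261 + 5) = 1300*(-256) = -332800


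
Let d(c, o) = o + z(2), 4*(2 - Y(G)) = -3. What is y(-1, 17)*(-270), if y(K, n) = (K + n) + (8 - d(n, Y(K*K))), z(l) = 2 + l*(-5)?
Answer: -15795/2 ≈ -7897.5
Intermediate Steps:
Y(G) = 11/4 (Y(G) = 2 - ¼*(-3) = 2 + ¾ = 11/4)
z(l) = 2 - 5*l
d(c, o) = -8 + o (d(c, o) = o + (2 - 5*2) = o + (2 - 10) = o - 8 = -8 + o)
y(K, n) = 53/4 + K + n (y(K, n) = (K + n) + (8 - (-8 + 11/4)) = (K + n) + (8 - 1*(-21/4)) = (K + n) + (8 + 21/4) = (K + n) + 53/4 = 53/4 + K + n)
y(-1, 17)*(-270) = (53/4 - 1 + 17)*(-270) = (117/4)*(-270) = -15795/2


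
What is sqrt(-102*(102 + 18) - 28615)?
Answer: I*sqrt(40855) ≈ 202.13*I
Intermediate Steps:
sqrt(-102*(102 + 18) - 28615) = sqrt(-102*120 - 28615) = sqrt(-12240 - 28615) = sqrt(-40855) = I*sqrt(40855)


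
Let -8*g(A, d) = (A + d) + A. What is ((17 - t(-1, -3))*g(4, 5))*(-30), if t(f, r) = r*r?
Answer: 390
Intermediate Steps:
t(f, r) = r²
g(A, d) = -A/4 - d/8 (g(A, d) = -((A + d) + A)/8 = -(d + 2*A)/8 = -A/4 - d/8)
((17 - t(-1, -3))*g(4, 5))*(-30) = ((17 - 1*(-3)²)*(-¼*4 - ⅛*5))*(-30) = ((17 - 1*9)*(-1 - 5/8))*(-30) = ((17 - 9)*(-13/8))*(-30) = (8*(-13/8))*(-30) = -13*(-30) = 390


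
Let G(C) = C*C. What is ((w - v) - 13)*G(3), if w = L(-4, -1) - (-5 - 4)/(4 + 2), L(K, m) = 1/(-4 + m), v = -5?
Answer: -603/10 ≈ -60.300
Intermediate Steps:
G(C) = C²
w = 13/10 (w = 1/(-4 - 1) - (-5 - 4)/(4 + 2) = 1/(-5) - (-9)/6 = -⅕ - (-9)/6 = -⅕ - 1*(-3/2) = -⅕ + 3/2 = 13/10 ≈ 1.3000)
((w - v) - 13)*G(3) = ((13/10 - 1*(-5)) - 13)*3² = ((13/10 + 5) - 13)*9 = (63/10 - 13)*9 = -67/10*9 = -603/10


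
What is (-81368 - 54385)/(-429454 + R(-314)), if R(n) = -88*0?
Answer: 135753/429454 ≈ 0.31611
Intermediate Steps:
R(n) = 0
(-81368 - 54385)/(-429454 + R(-314)) = (-81368 - 54385)/(-429454 + 0) = -135753/(-429454) = -135753*(-1/429454) = 135753/429454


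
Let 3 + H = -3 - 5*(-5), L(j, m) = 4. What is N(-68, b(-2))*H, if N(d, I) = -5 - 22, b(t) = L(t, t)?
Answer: -513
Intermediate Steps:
b(t) = 4
N(d, I) = -27
H = 19 (H = -3 + (-3 - 5*(-5)) = -3 + (-3 + 25) = -3 + 22 = 19)
N(-68, b(-2))*H = -27*19 = -513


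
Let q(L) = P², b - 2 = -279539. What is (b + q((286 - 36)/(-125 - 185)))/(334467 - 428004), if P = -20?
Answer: 279137/93537 ≈ 2.9842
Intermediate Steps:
b = -279537 (b = 2 - 279539 = -279537)
q(L) = 400 (q(L) = (-20)² = 400)
(b + q((286 - 36)/(-125 - 185)))/(334467 - 428004) = (-279537 + 400)/(334467 - 428004) = -279137/(-93537) = -279137*(-1/93537) = 279137/93537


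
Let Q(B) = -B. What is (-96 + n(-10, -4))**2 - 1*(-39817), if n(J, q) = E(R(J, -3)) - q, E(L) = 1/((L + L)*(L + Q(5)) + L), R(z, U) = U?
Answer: 97760746/2025 ≈ 48277.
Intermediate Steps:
E(L) = 1/(L + 2*L*(-5 + L)) (E(L) = 1/((L + L)*(L - 1*5) + L) = 1/((2*L)*(L - 5) + L) = 1/((2*L)*(-5 + L) + L) = 1/(2*L*(-5 + L) + L) = 1/(L + 2*L*(-5 + L)))
n(J, q) = 1/45 - q (n(J, q) = 1/((-3)*(-9 + 2*(-3))) - q = -1/(3*(-9 - 6)) - q = -1/3/(-15) - q = -1/3*(-1/15) - q = 1/45 - q)
(-96 + n(-10, -4))**2 - 1*(-39817) = (-96 + (1/45 - 1*(-4)))**2 - 1*(-39817) = (-96 + (1/45 + 4))**2 + 39817 = (-96 + 181/45)**2 + 39817 = (-4139/45)**2 + 39817 = 17131321/2025 + 39817 = 97760746/2025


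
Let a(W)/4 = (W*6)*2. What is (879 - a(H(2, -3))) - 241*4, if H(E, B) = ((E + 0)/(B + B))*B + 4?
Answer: -325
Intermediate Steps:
H(E, B) = 4 + E/2 (H(E, B) = (E/((2*B)))*B + 4 = (E*(1/(2*B)))*B + 4 = (E/(2*B))*B + 4 = E/2 + 4 = 4 + E/2)
a(W) = 48*W (a(W) = 4*((W*6)*2) = 4*((6*W)*2) = 4*(12*W) = 48*W)
(879 - a(H(2, -3))) - 241*4 = (879 - 48*(4 + (½)*2)) - 241*4 = (879 - 48*(4 + 1)) - 1*964 = (879 - 48*5) - 964 = (879 - 1*240) - 964 = (879 - 240) - 964 = 639 - 964 = -325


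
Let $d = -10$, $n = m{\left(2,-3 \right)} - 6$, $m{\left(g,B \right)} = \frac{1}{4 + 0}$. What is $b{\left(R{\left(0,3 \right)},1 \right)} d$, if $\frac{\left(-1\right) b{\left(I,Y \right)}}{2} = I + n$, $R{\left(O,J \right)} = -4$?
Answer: $-195$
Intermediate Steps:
$m{\left(g,B \right)} = \frac{1}{4}$
$n = - \frac{23}{4}$ ($n = \frac{1}{4} - 6 = - \frac{23}{4} \approx -5.75$)
$b{\left(I,Y \right)} = \frac{23}{2} - 2 I$ ($b{\left(I,Y \right)} = - 2 \left(I - \frac{23}{4}\right) = - 2 \left(- \frac{23}{4} + I\right) = \frac{23}{2} - 2 I$)
$b{\left(R{\left(0,3 \right)},1 \right)} d = \left(\frac{23}{2} - -8\right) \left(-10\right) = \left(\frac{23}{2} + 8\right) \left(-10\right) = \frac{39}{2} \left(-10\right) = -195$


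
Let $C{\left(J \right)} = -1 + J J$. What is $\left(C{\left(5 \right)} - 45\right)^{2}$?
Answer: $441$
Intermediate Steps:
$C{\left(J \right)} = -1 + J^{2}$
$\left(C{\left(5 \right)} - 45\right)^{2} = \left(\left(-1 + 5^{2}\right) - 45\right)^{2} = \left(\left(-1 + 25\right) - 45\right)^{2} = \left(24 - 45\right)^{2} = \left(-21\right)^{2} = 441$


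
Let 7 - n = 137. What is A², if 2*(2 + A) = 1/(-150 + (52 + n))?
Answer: 833569/207936 ≈ 4.0088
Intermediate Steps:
n = -130 (n = 7 - 1*137 = 7 - 137 = -130)
A = -913/456 (A = -2 + 1/(2*(-150 + (52 - 130))) = -2 + 1/(2*(-150 - 78)) = -2 + (½)/(-228) = -2 + (½)*(-1/228) = -2 - 1/456 = -913/456 ≈ -2.0022)
A² = (-913/456)² = 833569/207936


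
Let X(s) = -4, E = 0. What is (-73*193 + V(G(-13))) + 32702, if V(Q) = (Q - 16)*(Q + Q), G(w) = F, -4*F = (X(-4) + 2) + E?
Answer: 37195/2 ≈ 18598.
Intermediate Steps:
F = ½ (F = -((-4 + 2) + 0)/4 = -(-2 + 0)/4 = -¼*(-2) = ½ ≈ 0.50000)
G(w) = ½
V(Q) = 2*Q*(-16 + Q) (V(Q) = (-16 + Q)*(2*Q) = 2*Q*(-16 + Q))
(-73*193 + V(G(-13))) + 32702 = (-73*193 + 2*(½)*(-16 + ½)) + 32702 = (-14089 + 2*(½)*(-31/2)) + 32702 = (-14089 - 31/2) + 32702 = -28209/2 + 32702 = 37195/2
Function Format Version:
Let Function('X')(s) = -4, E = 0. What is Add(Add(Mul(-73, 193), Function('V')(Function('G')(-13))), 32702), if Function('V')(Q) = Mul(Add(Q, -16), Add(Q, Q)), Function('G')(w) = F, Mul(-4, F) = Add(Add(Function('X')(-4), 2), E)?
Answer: Rational(37195, 2) ≈ 18598.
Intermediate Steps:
F = Rational(1, 2) (F = Mul(Rational(-1, 4), Add(Add(-4, 2), 0)) = Mul(Rational(-1, 4), Add(-2, 0)) = Mul(Rational(-1, 4), -2) = Rational(1, 2) ≈ 0.50000)
Function('G')(w) = Rational(1, 2)
Function('V')(Q) = Mul(2, Q, Add(-16, Q)) (Function('V')(Q) = Mul(Add(-16, Q), Mul(2, Q)) = Mul(2, Q, Add(-16, Q)))
Add(Add(Mul(-73, 193), Function('V')(Function('G')(-13))), 32702) = Add(Add(Mul(-73, 193), Mul(2, Rational(1, 2), Add(-16, Rational(1, 2)))), 32702) = Add(Add(-14089, Mul(2, Rational(1, 2), Rational(-31, 2))), 32702) = Add(Add(-14089, Rational(-31, 2)), 32702) = Add(Rational(-28209, 2), 32702) = Rational(37195, 2)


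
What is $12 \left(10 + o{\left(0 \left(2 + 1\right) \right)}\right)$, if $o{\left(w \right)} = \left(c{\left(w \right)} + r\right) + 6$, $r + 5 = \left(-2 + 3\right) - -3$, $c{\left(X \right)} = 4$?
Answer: $228$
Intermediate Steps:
$r = -1$ ($r = -5 + \left(\left(-2 + 3\right) - -3\right) = -5 + \left(1 + 3\right) = -5 + 4 = -1$)
$o{\left(w \right)} = 9$ ($o{\left(w \right)} = \left(4 - 1\right) + 6 = 3 + 6 = 9$)
$12 \left(10 + o{\left(0 \left(2 + 1\right) \right)}\right) = 12 \left(10 + 9\right) = 12 \cdot 19 = 228$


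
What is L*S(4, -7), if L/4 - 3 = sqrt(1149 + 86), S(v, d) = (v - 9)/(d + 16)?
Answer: -20/3 - 20*sqrt(1235)/9 ≈ -84.761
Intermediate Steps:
S(v, d) = (-9 + v)/(16 + d)
L = 12 + 4*sqrt(1235) (L = 12 + 4*sqrt(1149 + 86) = 12 + 4*sqrt(1235) ≈ 152.57)
L*S(4, -7) = (12 + 4*sqrt(1235))*((-9 + 4)/(16 - 7)) = (12 + 4*sqrt(1235))*(-5/9) = -20/3 - 20*sqrt(1235)/9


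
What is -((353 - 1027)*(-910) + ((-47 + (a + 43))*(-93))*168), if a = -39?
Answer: -1285172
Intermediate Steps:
-((353 - 1027)*(-910) + ((-47 + (a + 43))*(-93))*168) = -((353 - 1027)*(-910) + ((-47 + (-39 + 43))*(-93))*168) = -(-674*(-910) + ((-47 + 4)*(-93))*168) = -(613340 - 43*(-93)*168) = -(613340 + 3999*168) = -(613340 + 671832) = -1*1285172 = -1285172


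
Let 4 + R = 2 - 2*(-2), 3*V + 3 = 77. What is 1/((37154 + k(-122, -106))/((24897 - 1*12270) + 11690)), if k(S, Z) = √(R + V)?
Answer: 1355210727/2070629534 - 24317*√15/1035314767 ≈ 0.65440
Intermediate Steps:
V = 74/3 (V = -1 + (⅓)*77 = -1 + 77/3 = 74/3 ≈ 24.667)
R = 2 (R = -4 + (2 - 2*(-2)) = -4 + (2 + 4) = -4 + 6 = 2)
k(S, Z) = 4*√15/3 (k(S, Z) = √(2 + 74/3) = √(80/3) = 4*√15/3)
1/((37154 + k(-122, -106))/((24897 - 1*12270) + 11690)) = 1/((37154 + 4*√15/3)/((24897 - 1*12270) + 11690)) = 1/((37154 + 4*√15/3)/((24897 - 12270) + 11690)) = 1/((37154 + 4*√15/3)/(12627 + 11690)) = 1/((37154 + 4*√15/3)/24317) = 1/((37154 + 4*√15/3)*(1/24317)) = 1/(37154/24317 + 4*√15/72951)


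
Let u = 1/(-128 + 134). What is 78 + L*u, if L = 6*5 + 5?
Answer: 503/6 ≈ 83.833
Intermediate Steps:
L = 35 (L = 30 + 5 = 35)
u = ⅙ (u = 1/6 = ⅙ ≈ 0.16667)
78 + L*u = 78 + 35*(⅙) = 78 + 35/6 = 503/6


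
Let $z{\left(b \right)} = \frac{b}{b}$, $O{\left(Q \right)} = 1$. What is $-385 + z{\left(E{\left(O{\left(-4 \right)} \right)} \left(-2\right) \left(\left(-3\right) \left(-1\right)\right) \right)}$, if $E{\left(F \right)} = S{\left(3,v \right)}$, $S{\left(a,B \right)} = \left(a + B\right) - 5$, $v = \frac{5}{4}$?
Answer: $-384$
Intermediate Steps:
$v = \frac{5}{4}$ ($v = 5 \cdot \frac{1}{4} = \frac{5}{4} \approx 1.25$)
$S{\left(a,B \right)} = -5 + B + a$ ($S{\left(a,B \right)} = \left(B + a\right) - 5 = -5 + B + a$)
$E{\left(F \right)} = - \frac{3}{4}$ ($E{\left(F \right)} = -5 + \frac{5}{4} + 3 = - \frac{3}{4}$)
$z{\left(b \right)} = 1$
$-385 + z{\left(E{\left(O{\left(-4 \right)} \right)} \left(-2\right) \left(\left(-3\right) \left(-1\right)\right) \right)} = -385 + 1 = -384$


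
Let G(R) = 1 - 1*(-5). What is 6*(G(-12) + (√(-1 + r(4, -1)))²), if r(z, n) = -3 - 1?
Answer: 6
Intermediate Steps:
r(z, n) = -4
G(R) = 6 (G(R) = 1 + 5 = 6)
6*(G(-12) + (√(-1 + r(4, -1)))²) = 6*(6 + (√(-1 - 4))²) = 6*(6 + (√(-5))²) = 6*(6 + (I*√5)²) = 6*(6 - 5) = 6*1 = 6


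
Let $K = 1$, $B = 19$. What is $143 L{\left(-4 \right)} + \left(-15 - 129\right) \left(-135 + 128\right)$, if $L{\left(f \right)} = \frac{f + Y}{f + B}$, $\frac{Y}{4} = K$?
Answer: $1008$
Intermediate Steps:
$Y = 4$ ($Y = 4 \cdot 1 = 4$)
$L{\left(f \right)} = \frac{4 + f}{19 + f}$ ($L{\left(f \right)} = \frac{f + 4}{f + 19} = \frac{4 + f}{19 + f}$)
$143 L{\left(-4 \right)} + \left(-15 - 129\right) \left(-135 + 128\right) = 143 \frac{4 - 4}{19 - 4} + \left(-15 - 129\right) \left(-135 + 128\right) = 143 \cdot \frac{1}{15} \cdot 0 - -1008 = 143 \cdot \frac{1}{15} \cdot 0 + 1008 = 143 \cdot 0 + 1008 = 0 + 1008 = 1008$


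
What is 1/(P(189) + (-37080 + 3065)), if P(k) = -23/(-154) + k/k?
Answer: -154/5238133 ≈ -2.9400e-5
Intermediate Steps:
P(k) = 177/154 (P(k) = -23*(-1/154) + 1 = 23/154 + 1 = 177/154)
1/(P(189) + (-37080 + 3065)) = 1/(177/154 + (-37080 + 3065)) = 1/(177/154 - 34015) = 1/(-5238133/154) = -154/5238133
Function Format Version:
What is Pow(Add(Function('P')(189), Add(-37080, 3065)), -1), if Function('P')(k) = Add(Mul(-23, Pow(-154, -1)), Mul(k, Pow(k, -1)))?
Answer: Rational(-154, 5238133) ≈ -2.9400e-5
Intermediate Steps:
Function('P')(k) = Rational(177, 154) (Function('P')(k) = Add(Mul(-23, Rational(-1, 154)), 1) = Add(Rational(23, 154), 1) = Rational(177, 154))
Pow(Add(Function('P')(189), Add(-37080, 3065)), -1) = Pow(Add(Rational(177, 154), Add(-37080, 3065)), -1) = Pow(Add(Rational(177, 154), -34015), -1) = Pow(Rational(-5238133, 154), -1) = Rational(-154, 5238133)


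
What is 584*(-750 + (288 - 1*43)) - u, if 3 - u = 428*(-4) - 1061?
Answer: -297696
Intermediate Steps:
u = 2776 (u = 3 - (428*(-4) - 1061) = 3 - (-1712 - 1061) = 3 - 1*(-2773) = 3 + 2773 = 2776)
584*(-750 + (288 - 1*43)) - u = 584*(-750 + (288 - 1*43)) - 1*2776 = 584*(-750 + (288 - 43)) - 2776 = 584*(-750 + 245) - 2776 = 584*(-505) - 2776 = -294920 - 2776 = -297696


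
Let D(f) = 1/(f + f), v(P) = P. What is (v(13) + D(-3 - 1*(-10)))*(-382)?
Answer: -34953/7 ≈ -4993.3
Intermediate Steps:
D(f) = 1/(2*f)
(v(13) + D(-3 - 1*(-10)))*(-382) = (13 + 1/(2*(-3 - 1*(-10))))*(-382) = (13 + 1/(2*(-3 + 10)))*(-382) = (13 + (½)/7)*(-382) = (13 + (½)*(⅐))*(-382) = (13 + 1/14)*(-382) = (183/14)*(-382) = -34953/7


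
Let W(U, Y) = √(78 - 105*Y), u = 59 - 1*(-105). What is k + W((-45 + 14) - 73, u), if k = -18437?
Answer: -18437 + I*√17142 ≈ -18437.0 + 130.93*I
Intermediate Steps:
u = 164 (u = 59 + 105 = 164)
k + W((-45 + 14) - 73, u) = -18437 + √(78 - 105*164) = -18437 + √(78 - 17220) = -18437 + √(-17142) = -18437 + I*√17142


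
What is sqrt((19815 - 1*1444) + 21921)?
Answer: 2*sqrt(10073) ≈ 200.73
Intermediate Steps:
sqrt((19815 - 1*1444) + 21921) = sqrt((19815 - 1444) + 21921) = sqrt(18371 + 21921) = sqrt(40292) = 2*sqrt(10073)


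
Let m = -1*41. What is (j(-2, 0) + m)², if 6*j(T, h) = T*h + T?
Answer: 15376/9 ≈ 1708.4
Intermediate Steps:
j(T, h) = T/6 + T*h/6 (j(T, h) = (T*h + T)/6 = (T + T*h)/6 = T/6 + T*h/6)
m = -41
(j(-2, 0) + m)² = ((⅙)*(-2)*(1 + 0) - 41)² = ((⅙)*(-2)*1 - 41)² = (-⅓ - 41)² = (-124/3)² = 15376/9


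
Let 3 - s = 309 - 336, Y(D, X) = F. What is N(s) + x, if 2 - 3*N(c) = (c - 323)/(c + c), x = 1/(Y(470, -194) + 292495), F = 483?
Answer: 60500047/26368020 ≈ 2.2944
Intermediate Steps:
Y(D, X) = 483
s = 30 (s = 3 - (309 - 336) = 3 - 1*(-27) = 3 + 27 = 30)
x = 1/292978 (x = 1/(483 + 292495) = 1/292978 ≈ 3.4132e-6)
N(c) = ⅔ - (-323 + c)/(6*c) (N(c) = ⅔ - (c - 323)/(3*(c + c)) = ⅔ - (-323 + c)/(3*(2*c)) = ⅔ - (-323 + c)*1/(2*c)/3 = ⅔ - (-323 + c)/(6*c))
N(s) + x = (⅙)*(323 + 3*30)/30 + 1/292978 = (⅙)*(1/30)*(323 + 90) + 1/292978 = (⅙)*(1/30)*413 + 1/292978 = 413/180 + 1/292978 = 60500047/26368020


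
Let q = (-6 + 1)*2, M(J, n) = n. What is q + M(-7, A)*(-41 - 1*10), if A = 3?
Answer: -163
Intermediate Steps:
q = -10 (q = -5*2 = -10)
q + M(-7, A)*(-41 - 1*10) = -10 + 3*(-41 - 1*10) = -10 + 3*(-41 - 10) = -10 + 3*(-51) = -10 - 153 = -163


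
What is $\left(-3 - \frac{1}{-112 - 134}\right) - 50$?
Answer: $- \frac{13037}{246} \approx -52.996$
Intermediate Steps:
$\left(-3 - \frac{1}{-112 - 134}\right) - 50 = \left(-3 - \frac{1}{-246}\right) - 50 = \left(-3 - - \frac{1}{246}\right) - 50 = \left(-3 + \frac{1}{246}\right) - 50 = - \frac{737}{246} - 50 = - \frac{13037}{246}$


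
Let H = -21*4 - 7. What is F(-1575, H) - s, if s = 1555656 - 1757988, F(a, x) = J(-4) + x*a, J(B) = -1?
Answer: 345656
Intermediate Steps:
H = -91 (H = -84 - 7 = -91)
F(a, x) = -1 + a*x (F(a, x) = -1 + x*a = -1 + a*x)
s = -202332
F(-1575, H) - s = (-1 - 1575*(-91)) - 1*(-202332) = (-1 + 143325) + 202332 = 143324 + 202332 = 345656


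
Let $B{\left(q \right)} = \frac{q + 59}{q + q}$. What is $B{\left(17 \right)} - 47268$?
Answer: $- \frac{803518}{17} \approx -47266.0$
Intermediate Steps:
$B{\left(q \right)} = \frac{59 + q}{2 q}$
$B{\left(17 \right)} - 47268 = \frac{59 + 17}{2 \cdot 17} - 47268 = \frac{1}{2} \cdot \frac{1}{17} \cdot 76 - 47268 = \frac{38}{17} - 47268 = - \frac{803518}{17}$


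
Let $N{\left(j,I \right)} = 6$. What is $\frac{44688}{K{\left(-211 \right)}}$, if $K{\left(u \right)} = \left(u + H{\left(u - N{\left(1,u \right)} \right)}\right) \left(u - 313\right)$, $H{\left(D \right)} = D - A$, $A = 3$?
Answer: $\frac{11172}{56461} \approx 0.19787$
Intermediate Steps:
$H{\left(D \right)} = -3 + D$ ($H{\left(D \right)} = D - 3 = -3 + D$)
$K{\left(u \right)} = \left(-313 + u\right) \left(-9 + 2 u\right)$ ($K{\left(u \right)} = \left(u + \left(-3 + \left(u - 6\right)\right)\right) \left(u - 313\right) = \left(u + \left(-3 + \left(u - 6\right)\right)\right) \left(-313 + u\right) = \left(u + \left(-3 + \left(-6 + u\right)\right)\right) \left(-313 + u\right) = \left(u + \left(-9 + u\right)\right) \left(-313 + u\right) = \left(-9 + 2 u\right) \left(-313 + u\right) = \left(-313 + u\right) \left(-9 + 2 u\right)$)
$\frac{44688}{K{\left(-211 \right)}} = \frac{44688}{2817 - -133985 + 2 \left(-211\right)^{2}} = \frac{44688}{2817 + 133985 + 2 \cdot 44521} = \frac{44688}{2817 + 133985 + 89042} = \frac{44688}{225844} = 44688 \cdot \frac{1}{225844} = \frac{11172}{56461}$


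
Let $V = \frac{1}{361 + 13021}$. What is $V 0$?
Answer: $0$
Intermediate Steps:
$V = \frac{1}{13382} \approx 7.4727 \cdot 10^{-5}$
$V 0 = \frac{1}{13382} \cdot 0 = 0$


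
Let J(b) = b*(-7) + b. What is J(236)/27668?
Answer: -354/6917 ≈ -0.051178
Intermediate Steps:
J(b) = -6*b (J(b) = -7*b + b = -6*b)
J(236)/27668 = -6*236/27668 = -1416*1/27668 = -354/6917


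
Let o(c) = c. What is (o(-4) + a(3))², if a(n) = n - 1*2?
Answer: 9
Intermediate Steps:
a(n) = -2 + n (a(n) = n - 2 = -2 + n)
(o(-4) + a(3))² = (-4 + (-2 + 3))² = (-4 + 1)² = (-3)² = 9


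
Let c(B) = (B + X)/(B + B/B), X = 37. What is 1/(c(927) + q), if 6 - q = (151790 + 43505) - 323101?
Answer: 232/29652625 ≈ 7.8239e-6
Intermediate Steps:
q = 127812 (q = 6 - ((151790 + 43505) - 323101) = 6 - (195295 - 323101) = 6 - 1*(-127806) = 6 + 127806 = 127812)
c(B) = (37 + B)/(1 + B) (c(B) = (B + 37)/(B + B/B) = (37 + B)/(B + 1) = (37 + B)/(1 + B))
1/(c(927) + q) = 1/((37 + 927)/(1 + 927) + 127812) = 1/(964/928 + 127812) = 1/((1/928)*964 + 127812) = 1/(241/232 + 127812) = 1/(29652625/232) = 232/29652625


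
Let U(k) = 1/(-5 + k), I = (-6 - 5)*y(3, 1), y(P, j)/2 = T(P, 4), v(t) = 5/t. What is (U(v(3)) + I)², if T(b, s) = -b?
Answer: 431649/100 ≈ 4316.5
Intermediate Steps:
y(P, j) = -2*P (y(P, j) = 2*(-P) = -2*P)
I = 66 (I = (-6 - 5)*(-2*3) = -11*(-6) = 66)
(U(v(3)) + I)² = (1/(-5 + 5/3) + 66)² = (1/(-10/3) + 66)² = (-3/10 + 66)² = (657/10)² = 431649/100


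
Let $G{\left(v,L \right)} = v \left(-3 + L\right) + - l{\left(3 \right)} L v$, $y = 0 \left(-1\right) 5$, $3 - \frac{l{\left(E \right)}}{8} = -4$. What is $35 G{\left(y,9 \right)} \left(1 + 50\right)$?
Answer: $0$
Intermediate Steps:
$l{\left(E \right)} = 56$ ($l{\left(E \right)} = 24 - -32 = 24 + 32 = 56$)
$y = 0$ ($y = 0 \cdot 5 = 0$)
$G{\left(v,L \right)} = v \left(-3 + L\right) - 56 L v$ ($G{\left(v,L \right)} = v \left(-3 + L\right) + \left(-1\right) 56 L v = v \left(-3 + L\right) - 56 L v$)
$35 G{\left(y,9 \right)} \left(1 + 50\right) = 35 \left(\left(-1\right) 0 \left(3 + 55 \cdot 9\right)\right) \left(1 + 50\right) = 35 \left(\left(-1\right) 0 \left(3 + 495\right)\right) 51 = 35 \left(\left(-1\right) 0 \cdot 498\right) 51 = 35 \cdot 0 \cdot 51 = 0 \cdot 51 = 0$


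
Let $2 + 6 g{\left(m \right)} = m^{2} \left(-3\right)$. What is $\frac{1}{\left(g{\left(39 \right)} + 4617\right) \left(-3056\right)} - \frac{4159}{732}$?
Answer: $- \frac{36758631655}{6469660488} \approx -5.6817$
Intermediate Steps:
$g{\left(m \right)} = - \frac{1}{3} - \frac{m^{2}}{2}$ ($g{\left(m \right)} = - \frac{1}{3} + \frac{m^{2} \left(-3\right)}{6} = - \frac{1}{3} + \frac{\left(-3\right) m^{2}}{6} = - \frac{1}{3} - \frac{m^{2}}{2}$)
$\frac{1}{\left(g{\left(39 \right)} + 4617\right) \left(-3056\right)} - \frac{4159}{732} = \frac{1}{\left(\left(- \frac{1}{3} - \frac{39^{2}}{2}\right) + 4617\right) \left(-3056\right)} - \frac{4159}{732} = \frac{1}{\left(- \frac{1}{3} - \frac{1521}{2}\right) + 4617} \left(- \frac{1}{3056}\right) - \frac{4159}{732} = \frac{1}{- \frac{4565}{6} + 4617} \left(- \frac{1}{3056}\right) - \frac{4159}{732} = \frac{1}{\frac{23137}{6}} \left(- \frac{1}{3056}\right) - \frac{4159}{732} = \frac{6}{23137} \left(- \frac{1}{3056}\right) - \frac{4159}{732} = - \frac{3}{35353336} - \frac{4159}{732} = - \frac{36758631655}{6469660488}$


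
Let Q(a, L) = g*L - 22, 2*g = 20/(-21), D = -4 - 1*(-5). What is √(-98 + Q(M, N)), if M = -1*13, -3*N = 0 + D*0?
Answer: 2*I*√30 ≈ 10.954*I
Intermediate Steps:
D = 1 (D = -4 + 5 = 1)
N = 0 (N = -(0 + 1*0)/3 = -(0 + 0)/3 = -⅓*0 = 0)
g = -10/21 (g = (20/(-21))/2 = (20*(-1/21))/2 = (½)*(-20/21) = -10/21 ≈ -0.47619)
M = -13
Q(a, L) = -22 - 10*L/21 (Q(a, L) = -10*L/21 - 22 = -22 - 10*L/21)
√(-98 + Q(M, N)) = √(-98 + (-22 - 10/21*0)) = √(-98 + (-22 + 0)) = √(-98 - 22) = √(-120) = 2*I*√30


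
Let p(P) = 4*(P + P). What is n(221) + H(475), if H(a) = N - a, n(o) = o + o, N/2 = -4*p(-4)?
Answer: 223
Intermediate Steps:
p(P) = 8*P (p(P) = 4*(2*P) = 8*P)
N = 256 (N = 2*(-32*(-4)) = 2*(-4*(-32)) = 2*128 = 256)
n(o) = 2*o
H(a) = 256 - a
n(221) + H(475) = 2*221 + (256 - 1*475) = 442 + (256 - 475) = 442 - 219 = 223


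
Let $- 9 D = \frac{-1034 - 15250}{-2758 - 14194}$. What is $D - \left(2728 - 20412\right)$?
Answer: $\frac{224833019}{12714} \approx 17684.0$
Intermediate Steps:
$D = - \frac{1357}{12714}$ ($D = - \frac{\left(-1034 - 15250\right) \frac{1}{-2758 - 14194}}{9} = - \frac{\left(-1034 - 15250\right) \frac{1}{-16952}}{9} = - \frac{\left(-1034 - 15250\right) \left(- \frac{1}{16952}\right)}{9} = - \frac{\left(-16284\right) \left(- \frac{1}{16952}\right)}{9} = \left(- \frac{1}{9}\right) \frac{4071}{4238} = - \frac{1357}{12714} \approx -0.10673$)
$D - \left(2728 - 20412\right) = - \frac{1357}{12714} - \left(2728 - 20412\right) = - \frac{1357}{12714} - -17684 = - \frac{1357}{12714} + 17684 = \frac{224833019}{12714}$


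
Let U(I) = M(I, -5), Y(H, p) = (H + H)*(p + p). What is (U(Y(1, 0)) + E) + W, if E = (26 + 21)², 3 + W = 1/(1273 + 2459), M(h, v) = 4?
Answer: 8247721/3732 ≈ 2210.0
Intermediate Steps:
Y(H, p) = 4*H*p (Y(H, p) = (2*H)*(2*p) = 4*H*p)
W = -11195/3732 (W = -3 + 1/(1273 + 2459) = -3 + 1/3732 = -11195/3732 ≈ -2.9997)
U(I) = 4
E = 2209 (E = 47² = 2209)
(U(Y(1, 0)) + E) + W = (4 + 2209) - 11195/3732 = 2213 - 11195/3732 = 8247721/3732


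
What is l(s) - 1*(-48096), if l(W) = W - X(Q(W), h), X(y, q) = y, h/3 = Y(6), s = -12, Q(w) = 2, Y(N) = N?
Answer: 48082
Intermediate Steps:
h = 18 (h = 3*6 = 18)
l(W) = -2 + W (l(W) = W - 1*2 = W - 2 = -2 + W)
l(s) - 1*(-48096) = (-2 - 12) - 1*(-48096) = -14 + 48096 = 48082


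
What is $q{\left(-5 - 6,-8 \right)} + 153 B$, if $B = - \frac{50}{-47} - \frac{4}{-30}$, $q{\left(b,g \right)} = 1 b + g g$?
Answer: $\frac{55499}{235} \approx 236.17$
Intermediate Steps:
$q{\left(b,g \right)} = b + g^{2}$
$B = \frac{844}{705}$ ($B = \left(-50\right) \left(- \frac{1}{47}\right) - - \frac{2}{15} = \frac{50}{47} + \frac{2}{15} = \frac{844}{705} \approx 1.1972$)
$q{\left(-5 - 6,-8 \right)} + 153 B = \left(\left(-5 - 6\right) + \left(-8\right)^{2}\right) + 153 \cdot \frac{844}{705} = \left(-11 + 64\right) + \frac{43044}{235} = 53 + \frac{43044}{235} = \frac{55499}{235}$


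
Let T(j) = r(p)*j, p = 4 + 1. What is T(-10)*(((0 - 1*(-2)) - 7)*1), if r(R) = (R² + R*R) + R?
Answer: 2750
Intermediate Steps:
p = 5
r(R) = R + 2*R² (r(R) = (R² + R²) + R = 2*R² + R = R + 2*R²)
T(j) = 55*j (T(j) = (5*(1 + 2*5))*j = (5*(1 + 10))*j = (5*11)*j = 55*j)
T(-10)*(((0 - 1*(-2)) - 7)*1) = (55*(-10))*(((0 - 1*(-2)) - 7)*1) = -550*((0 + 2) - 7) = -550*(2 - 7) = -(-2750) = -550*(-5) = 2750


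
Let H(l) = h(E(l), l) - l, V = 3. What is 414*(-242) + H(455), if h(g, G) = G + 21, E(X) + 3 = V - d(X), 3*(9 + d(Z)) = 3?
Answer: -100167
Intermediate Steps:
d(Z) = -8 (d(Z) = -9 + (1/3)*3 = -9 + 1 = -8)
E(X) = 8 (E(X) = -3 + (3 - 1*(-8)) = -3 + (3 + 8) = -3 + 11 = 8)
h(g, G) = 21 + G
H(l) = 21 (H(l) = (21 + l) - l = 21)
414*(-242) + H(455) = 414*(-242) + 21 = -100188 + 21 = -100167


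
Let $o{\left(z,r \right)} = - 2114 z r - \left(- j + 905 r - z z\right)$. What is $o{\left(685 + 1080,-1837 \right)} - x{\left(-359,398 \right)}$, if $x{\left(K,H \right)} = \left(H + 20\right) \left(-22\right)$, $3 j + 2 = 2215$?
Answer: $\frac{20577061241}{3} \approx 6.859 \cdot 10^{9}$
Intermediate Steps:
$j = \frac{2213}{3}$ ($j = - \frac{2}{3} + \frac{1}{3} \cdot 2215 = - \frac{2}{3} + \frac{2215}{3} = \frac{2213}{3} \approx 737.67$)
$x{\left(K,H \right)} = -440 - 22 H$ ($x{\left(K,H \right)} = \left(20 + H\right) \left(-22\right) = -440 - 22 H$)
$o{\left(z,r \right)} = \frac{2213}{3} + z^{2} - 905 r - 2114 r z$ ($o{\left(z,r \right)} = - 2114 z r - \left(- \frac{2213}{3} + 905 r - z z\right) = - 2114 r z - \left(- \frac{2213}{3} - z^{2} + 905 r\right) = - 2114 r z + \left(\frac{2213}{3} + z^{2} - 905 r\right) = \frac{2213}{3} + z^{2} - 905 r - 2114 r z$)
$o{\left(685 + 1080,-1837 \right)} - x{\left(-359,398 \right)} = \left(\frac{2213}{3} + \left(685 + 1080\right)^{2} - -1662485 - - 3883418 \left(685 + 1080\right)\right) - \left(-440 - 8756\right) = \left(\frac{2213}{3} + 1765^{2} + 1662485 - \left(-3883418\right) 1765\right) - \left(-440 - 8756\right) = \left(\frac{2213}{3} + 3115225 + 1662485 + 6854232770\right) - -9196 = \frac{20577033653}{3} + 9196 = \frac{20577061241}{3}$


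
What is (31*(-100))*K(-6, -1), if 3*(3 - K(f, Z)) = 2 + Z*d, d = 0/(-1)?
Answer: -21700/3 ≈ -7233.3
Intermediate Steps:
d = 0 (d = 0*(-1) = 0)
K(f, Z) = 7/3 (K(f, Z) = 3 - (2 + Z*0)/3 = 3 - (2 + 0)/3 = 3 - ⅓*2 = 3 - ⅔ = 7/3)
(31*(-100))*K(-6, -1) = (31*(-100))*(7/3) = -3100*7/3 = -21700/3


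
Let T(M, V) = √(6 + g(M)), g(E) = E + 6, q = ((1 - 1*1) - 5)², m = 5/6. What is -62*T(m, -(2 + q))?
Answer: -31*√462/3 ≈ -222.11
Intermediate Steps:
m = ⅚ (m = 5*(⅙) = ⅚ ≈ 0.83333)
q = 25 (q = ((1 - 1) - 5)² = (0 - 5)² = (-5)² = 25)
g(E) = 6 + E
T(M, V) = √(12 + M) (T(M, V) = √(6 + (6 + M)) = √(12 + M))
-62*T(m, -(2 + q)) = -62*√(12 + ⅚) = -31*√462/3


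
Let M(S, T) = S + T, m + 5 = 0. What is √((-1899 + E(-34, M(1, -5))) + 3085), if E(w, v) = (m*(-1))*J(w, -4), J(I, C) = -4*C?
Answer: √1266 ≈ 35.581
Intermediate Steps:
m = -5 (m = -5 + 0 = -5)
E(w, v) = 80 (E(w, v) = (-5*(-1))*(-4*(-4)) = 5*16 = 80)
√((-1899 + E(-34, M(1, -5))) + 3085) = √((-1899 + 80) + 3085) = √(-1819 + 3085) = √1266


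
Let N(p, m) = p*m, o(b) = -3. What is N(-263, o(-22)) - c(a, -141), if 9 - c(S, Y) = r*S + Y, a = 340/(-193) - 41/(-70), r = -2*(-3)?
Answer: 4268784/6755 ≈ 631.94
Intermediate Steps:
r = 6
a = -15887/13510 (a = 340*(-1/193) - 41*(-1/70) = -340/193 + 41/70 = -15887/13510 ≈ -1.1759)
N(p, m) = m*p
c(S, Y) = 9 - Y - 6*S (c(S, Y) = 9 - (6*S + Y) = 9 - (Y + 6*S) = 9 + (-Y - 6*S) = 9 - Y - 6*S)
N(-263, o(-22)) - c(a, -141) = -3*(-263) - (9 - 1*(-141) - 6*(-15887/13510)) = 789 - (9 + 141 + 47661/6755) = 789 - 1*1060911/6755 = 789 - 1060911/6755 = 4268784/6755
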